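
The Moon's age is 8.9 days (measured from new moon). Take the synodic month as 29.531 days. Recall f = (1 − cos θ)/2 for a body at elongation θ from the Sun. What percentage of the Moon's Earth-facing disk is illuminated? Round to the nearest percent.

66%

The Moon has covered 8.9/29.531 of its cycle, so θ ≈ 360° × 8.9/29.531 = 108.5°.
Illuminated fraction = (1 − cos 108.5°)/2 = (1 − (-0.317))/2 ≈ 0.659, so 66%.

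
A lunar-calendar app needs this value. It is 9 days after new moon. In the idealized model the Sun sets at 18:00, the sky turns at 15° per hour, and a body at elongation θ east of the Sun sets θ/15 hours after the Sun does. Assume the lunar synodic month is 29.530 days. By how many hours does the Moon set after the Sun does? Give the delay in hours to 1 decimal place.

7.3 h

The Moon has covered 9/29.530 of its cycle, so θ ≈ 360° × 9/29.530 = 109.7°.
Delay after the Sun = 109.7° / (15°/h) ≈ 7.31 h.
So the Moon sets 7.31 h after the Sun.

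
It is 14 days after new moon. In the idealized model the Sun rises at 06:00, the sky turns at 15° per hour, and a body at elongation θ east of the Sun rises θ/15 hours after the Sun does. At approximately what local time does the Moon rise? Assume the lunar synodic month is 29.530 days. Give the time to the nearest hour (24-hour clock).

17:00

The Moon has covered 14/29.530 of its cycle, so θ ≈ 360° × 14/29.530 = 170.7°.
At 15° of sky rotation per hour, 170.7° corresponds to a 11.38 h lag.
06:00 + 11.38 h ≈ 17:23 → 17:00 to the nearest hour.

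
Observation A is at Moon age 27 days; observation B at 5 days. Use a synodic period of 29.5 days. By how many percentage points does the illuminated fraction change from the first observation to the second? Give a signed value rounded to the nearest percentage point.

+19 percentage points

First observation: θ = 360°·27/29.5 = 329.5°, so f = 0.069.
Second observation: θ = 61.0°, f = 0.258.
Δf = 0.258 − 0.069 = +0.189, i.e. +19 pp.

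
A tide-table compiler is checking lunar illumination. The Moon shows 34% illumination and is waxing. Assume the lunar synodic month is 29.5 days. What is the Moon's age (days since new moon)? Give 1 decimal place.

From f = (1 − cos θ)/2: cos θ = 1 − 2×0.34 = 0.320; arccos → 71.3°.
Waxing ⇒ before full, so θ = 71.3°.
At 360°/29.5 d per day, 71.3° corresponds to 5.85 days.

5.8 days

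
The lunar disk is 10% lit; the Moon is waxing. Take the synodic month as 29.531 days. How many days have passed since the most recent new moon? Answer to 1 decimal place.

3.0 days

cos θ = 1 − 2f = 0.800, giving a principal value of 36.9°.
The Moon is waxing (0°–180°), so θ = 36.9° directly.
That fraction of the synodic month is 36.9/360 × 29.531 d ≈ 3.02 d.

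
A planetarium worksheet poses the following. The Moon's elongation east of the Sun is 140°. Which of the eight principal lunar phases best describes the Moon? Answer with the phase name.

waxing gibbous

140° lies in the waxing gibbous sector of the 8-phase cycle.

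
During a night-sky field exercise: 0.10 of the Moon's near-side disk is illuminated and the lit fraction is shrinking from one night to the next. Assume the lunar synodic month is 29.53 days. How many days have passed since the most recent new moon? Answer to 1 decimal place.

26.5 days

cos θ = 1 − 2f = 0.800, giving a principal value of 36.9°.
Waning ⇒ past full, so θ = 360° − 36.9° = 323.1°.
Age = 29.53 × 323.1°/360° ≈ 26.51 days.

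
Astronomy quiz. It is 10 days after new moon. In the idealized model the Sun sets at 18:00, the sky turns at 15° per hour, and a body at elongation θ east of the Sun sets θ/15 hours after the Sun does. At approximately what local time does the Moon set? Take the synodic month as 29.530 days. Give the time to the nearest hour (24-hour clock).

02:00

The Moon has covered 10/29.530 of its cycle, so θ ≈ 360° × 10/29.530 = 121.9°.
At 15° of sky rotation per hour, 121.9° corresponds to a 8.13 h lag.
18:00 + 8.13 h ≈ 02:08 → 02:00 to the nearest hour.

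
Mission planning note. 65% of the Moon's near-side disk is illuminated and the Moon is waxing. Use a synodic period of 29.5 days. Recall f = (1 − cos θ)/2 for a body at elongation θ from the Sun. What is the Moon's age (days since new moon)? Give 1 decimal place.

cos θ = 1 − 2f = -0.300, giving a principal value of 107.5°.
The Moon is waxing (0°–180°), so θ = 107.5° directly.
That fraction of the synodic month is 107.5/360 × 29.5 d ≈ 8.81 d.

8.8 days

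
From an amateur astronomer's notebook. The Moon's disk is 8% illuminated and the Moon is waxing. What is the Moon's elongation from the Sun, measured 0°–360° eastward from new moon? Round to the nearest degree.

33°

From f = (1 − cos θ)/2: cos θ = 1 − 2×0.08 = 0.840; arccos → 32.9°.
Before full moon the principal value applies: θ = 32.9°.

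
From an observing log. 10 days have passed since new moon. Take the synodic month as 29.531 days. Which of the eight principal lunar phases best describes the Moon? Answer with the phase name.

At 10/29.531 of the cycle, θ ≈ 122° — the waxing gibbous range.

waxing gibbous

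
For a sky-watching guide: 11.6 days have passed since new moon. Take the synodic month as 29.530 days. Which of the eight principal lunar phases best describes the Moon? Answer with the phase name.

waxing gibbous

At 11.6/29.530 of the cycle, θ ≈ 141° — the waxing gibbous range.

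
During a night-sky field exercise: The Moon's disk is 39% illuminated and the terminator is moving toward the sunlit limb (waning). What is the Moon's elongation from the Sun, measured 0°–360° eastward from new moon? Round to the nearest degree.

283°

cos θ = 1 − 2f = 0.220, giving a principal value of 77.3°.
Waning ⇒ past full, so θ = 360° − 77.3° = 282.7°.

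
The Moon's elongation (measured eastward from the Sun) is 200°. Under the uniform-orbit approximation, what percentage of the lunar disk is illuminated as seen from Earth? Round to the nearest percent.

cos 200° = (-0.940), so f = (1 − (-0.940))/2 = 0.970, i.e. 97%.

97%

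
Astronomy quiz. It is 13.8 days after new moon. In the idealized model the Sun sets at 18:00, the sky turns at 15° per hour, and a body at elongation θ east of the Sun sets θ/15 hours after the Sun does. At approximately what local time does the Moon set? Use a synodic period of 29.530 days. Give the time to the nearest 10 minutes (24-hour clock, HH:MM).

05:10

Phase angle: θ = 360°·(13.8 d)/(29.530 d) = 168.2°.
Delay after the Sun = 168.2° / (15°/h) ≈ 11.22 h.
18:00 + 11.216 h ≈ 05:13 → 05:10 to the nearest ten minutes.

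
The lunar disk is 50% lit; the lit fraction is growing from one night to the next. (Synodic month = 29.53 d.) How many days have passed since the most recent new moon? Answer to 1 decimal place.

7.4 days

Invert f = (1 − cos θ)/2 to get cos θ = 1 − 2(0.50) = 0.000, hence θ₀ = arccos 0.000 = 90.0°.
Before full moon the principal value applies: θ = 90.0°.
At 360°/29.53 d per day, 90.0° corresponds to 7.38 days.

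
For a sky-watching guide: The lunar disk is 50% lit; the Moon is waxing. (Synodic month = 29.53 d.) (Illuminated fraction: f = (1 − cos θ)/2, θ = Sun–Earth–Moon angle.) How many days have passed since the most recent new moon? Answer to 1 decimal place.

From f = (1 − cos θ)/2: cos θ = 1 − 2×0.50 = 0.000; arccos → 90.0°.
Before full moon the principal value applies: θ = 90.0°.
At 360°/29.53 d per day, 90.0° corresponds to 7.38 days.

7.4 days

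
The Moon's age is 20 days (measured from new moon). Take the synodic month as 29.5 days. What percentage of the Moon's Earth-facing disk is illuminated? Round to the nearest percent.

Phase angle: θ = 360°·(20 d)/(29.5 d) = 244.1°.
With cos θ = (-0.437), the lit fraction is (1 − (-0.437))/2 ≈ 0.719, so 72%.

72%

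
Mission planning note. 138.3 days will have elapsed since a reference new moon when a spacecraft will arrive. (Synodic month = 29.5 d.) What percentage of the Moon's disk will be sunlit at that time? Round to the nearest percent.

69%

138.3/29.5 = 4.688 lunations, so 4 complete cycles and 20.30 d into the next.
The Moon has covered 20.30/29.5 of its cycle, so θ ≈ 360° × 20.30/29.5 = 247.7°.
With cos θ = (-0.379), the lit fraction is (1 − (-0.379))/2 ≈ 0.689, so 69%.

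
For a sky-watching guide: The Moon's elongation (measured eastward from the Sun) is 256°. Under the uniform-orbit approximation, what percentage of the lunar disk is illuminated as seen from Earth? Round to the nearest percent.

62%

Half-versine of 256°: (1 − (-0.242))/2 = 0.621, i.e. 62%.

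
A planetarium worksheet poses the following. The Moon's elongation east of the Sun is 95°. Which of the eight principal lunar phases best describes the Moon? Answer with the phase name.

The first quarter sector spans roughly 68°–112°; 95° falls inside it.

first quarter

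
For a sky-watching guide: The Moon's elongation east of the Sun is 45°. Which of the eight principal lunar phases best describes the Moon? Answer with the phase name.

The waxing crescent sector spans roughly 22°–68°; 45° falls inside it.

waxing crescent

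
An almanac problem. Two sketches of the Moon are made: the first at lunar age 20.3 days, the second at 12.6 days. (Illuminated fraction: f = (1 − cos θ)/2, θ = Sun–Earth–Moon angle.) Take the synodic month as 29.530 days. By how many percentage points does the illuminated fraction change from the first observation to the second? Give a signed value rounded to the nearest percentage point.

+26 percentage points

θ₁ = 360° × 20.3/29.530 = 247.5°, f₁ = (1 − cos θ₁)/2 = 0.692.
θ₂ = 360° × 12.6/29.530 = 153.6°, f₂ = (1 − cos θ₂)/2 = 0.948.
Change = f₂ − f₁ = +0.256 → +26 percentage points.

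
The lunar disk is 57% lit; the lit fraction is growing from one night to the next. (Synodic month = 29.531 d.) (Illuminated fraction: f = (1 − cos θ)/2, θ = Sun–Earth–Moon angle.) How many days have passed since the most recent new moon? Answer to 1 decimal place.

8.0 days

cos θ = 1 − 2f = -0.140, giving a principal value of 98.0°.
The Moon is waxing (0°–180°), so θ = 98.0° directly.
Age = 29.531 × 98.0°/360° ≈ 8.04 days.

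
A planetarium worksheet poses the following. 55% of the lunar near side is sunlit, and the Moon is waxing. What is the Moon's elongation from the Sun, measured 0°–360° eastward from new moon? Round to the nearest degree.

96°

Invert f = (1 − cos θ)/2 to get cos θ = 1 − 2(0.55) = -0.100, hence θ₀ = arccos -0.100 = 95.7°.
Waxing ⇒ before full, so θ = 95.7°.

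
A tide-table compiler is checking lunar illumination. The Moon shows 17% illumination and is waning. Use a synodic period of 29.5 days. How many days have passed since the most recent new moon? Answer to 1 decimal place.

cos θ = 1 − 2f = 0.660, giving a principal value of 48.7°.
Waning ⇒ past full, so θ = 360° − 48.7° = 311.3°.
At 360°/29.5 d per day, 311.3° corresponds to 25.51 days.

25.5 days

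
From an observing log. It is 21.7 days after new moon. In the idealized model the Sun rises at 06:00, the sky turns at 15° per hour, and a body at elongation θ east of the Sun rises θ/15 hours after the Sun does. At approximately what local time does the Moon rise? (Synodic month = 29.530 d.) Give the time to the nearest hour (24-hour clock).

The Moon has covered 21.7/29.530 of its cycle, so θ ≈ 360° × 21.7/29.530 = 264.5°.
The Moon trails the Sun by θ/15 = 264.5/15 ≈ 17.64 hours.
06:00 + 17.64 h ≈ 23:38 → 00:00 to the nearest hour.

00:00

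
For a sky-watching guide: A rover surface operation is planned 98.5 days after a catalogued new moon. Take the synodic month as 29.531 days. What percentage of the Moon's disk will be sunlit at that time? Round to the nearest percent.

98.5 d spans 3 complete synodic months (3 × 29.531 = 88.59 d) plus 9.91 d.
Phase angle: θ = 360°·(9.91 d)/(29.531 d) = 120.8°.
Illuminated fraction = (1 − cos 120.8°)/2 = (1 − (-0.512))/2 ≈ 0.756, so 76%.

76%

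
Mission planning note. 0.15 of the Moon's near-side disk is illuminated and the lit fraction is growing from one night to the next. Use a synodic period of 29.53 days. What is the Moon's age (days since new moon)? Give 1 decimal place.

3.7 days

cos θ = 1 − 2f = 0.700, giving a principal value of 45.6°.
The Moon is waxing (0°–180°), so θ = 45.6° directly.
At 360°/29.53 d per day, 45.6° corresponds to 3.74 days.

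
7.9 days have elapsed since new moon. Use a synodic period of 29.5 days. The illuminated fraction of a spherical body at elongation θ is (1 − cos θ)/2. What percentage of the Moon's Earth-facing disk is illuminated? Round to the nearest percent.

Elongation θ = 360° × 7.9/29.5 ≈ 96.4°.
cos 96.4° = (-0.112), so f = (1 − (-0.112))/2 = 0.556, so 56%.

56%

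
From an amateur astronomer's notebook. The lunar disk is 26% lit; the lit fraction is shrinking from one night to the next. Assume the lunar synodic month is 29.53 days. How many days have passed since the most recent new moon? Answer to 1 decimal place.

From f = (1 − cos θ)/2: cos θ = 1 − 2×0.26 = 0.480; arccos → 61.3°.
Since the Moon is past full (waning), take the reflex angle: θ = 360° − 61.3° = 298.7°.
At 360°/29.53 d per day, 298.7° corresponds to 24.50 days.

24.5 days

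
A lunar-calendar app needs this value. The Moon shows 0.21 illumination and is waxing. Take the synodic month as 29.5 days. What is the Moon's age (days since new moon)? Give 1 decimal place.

From f = (1 − cos θ)/2: cos θ = 1 − 2×0.21 = 0.580; arccos → 54.5°.
The Moon is waxing (0°–180°), so θ = 54.5° directly.
Age = 29.5 × 54.5°/360° ≈ 4.47 days.

4.5 days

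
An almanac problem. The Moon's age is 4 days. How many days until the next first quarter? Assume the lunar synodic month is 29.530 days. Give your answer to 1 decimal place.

First quarter occurs at elongation 90°, i.e. at age 29.530 × 90/360 = 7.383 d.
So 3.383 days remain (7.383 − 4).

3.4 days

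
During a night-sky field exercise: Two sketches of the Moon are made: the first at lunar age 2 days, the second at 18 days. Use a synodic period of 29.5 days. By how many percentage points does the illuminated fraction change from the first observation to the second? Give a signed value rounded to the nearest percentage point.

+84 pp

θ₁ = 360° × 2/29.5 = 24.4°, f₁ = (1 − cos θ₁)/2 = 0.045.
θ₂ = 360° × 18/29.5 = 219.7°, f₂ = (1 − cos θ₂)/2 = 0.885.
Change = f₂ − f₁ = +0.840 → +84 percentage points.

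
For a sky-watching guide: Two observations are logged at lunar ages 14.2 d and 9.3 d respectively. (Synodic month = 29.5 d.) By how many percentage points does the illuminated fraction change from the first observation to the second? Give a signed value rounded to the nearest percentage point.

-30 pp

First observation: θ = 360°·14.2/29.5 = 173.3°, so f = 0.997.
Second observation: θ = 113.5°, f = 0.699.
Δf = 0.699 − 0.997 = -0.297, i.e. -30 pp.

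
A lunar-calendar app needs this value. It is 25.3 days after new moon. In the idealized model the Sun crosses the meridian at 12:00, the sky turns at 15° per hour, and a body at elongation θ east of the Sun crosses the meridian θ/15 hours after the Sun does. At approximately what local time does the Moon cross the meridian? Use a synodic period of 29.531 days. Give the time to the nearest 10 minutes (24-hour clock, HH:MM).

08:30

Phase angle: θ = 360°·(25.3 d)/(29.531 d) = 308.4°.
The Moon trails the Sun by θ/15 = 308.4/15 ≈ 20.56 hours.
12:00 + 20.561 h ≈ 08:34 → 08:30 to the nearest ten minutes.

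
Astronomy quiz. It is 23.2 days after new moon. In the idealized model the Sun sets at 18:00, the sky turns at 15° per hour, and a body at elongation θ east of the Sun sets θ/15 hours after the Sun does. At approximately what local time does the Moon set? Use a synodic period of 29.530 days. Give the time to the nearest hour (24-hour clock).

13:00

Elongation θ = 360° × 23.2/29.530 ≈ 282.8°.
At 15° of sky rotation per hour, 282.8° corresponds to a 18.86 h lag.
18:00 + 18.86 h ≈ 12:51 → 13:00 to the nearest hour.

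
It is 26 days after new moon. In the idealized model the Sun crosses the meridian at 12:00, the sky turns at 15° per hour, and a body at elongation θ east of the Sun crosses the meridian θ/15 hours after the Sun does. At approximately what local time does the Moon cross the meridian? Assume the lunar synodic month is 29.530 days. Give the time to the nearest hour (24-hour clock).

Elongation θ = 360° × 26/29.530 ≈ 317.0°.
Delay after the Sun = 317.0° / (15°/h) ≈ 21.13 h.
12:00 + 21.13 h ≈ 09:08 → 09:00 to the nearest hour.

09:00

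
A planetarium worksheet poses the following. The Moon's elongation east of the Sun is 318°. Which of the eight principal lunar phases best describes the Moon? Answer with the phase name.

The waning crescent sector spans roughly 292°–338°; 318° falls inside it.

waning crescent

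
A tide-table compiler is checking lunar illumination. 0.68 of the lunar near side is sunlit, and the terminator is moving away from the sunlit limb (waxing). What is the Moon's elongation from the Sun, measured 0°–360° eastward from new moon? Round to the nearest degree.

From f = (1 − cos θ)/2: cos θ = 1 − 2×0.68 = -0.360; arccos → 111.1°.
Before full moon the principal value applies: θ = 111.1°.

111°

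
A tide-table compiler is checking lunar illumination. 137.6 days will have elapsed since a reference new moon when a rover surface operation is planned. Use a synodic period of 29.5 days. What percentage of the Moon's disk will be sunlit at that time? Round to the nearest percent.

Reduce mod P: 137.6 − 4×29.5 = 19.60 d into the current lunation.
The Moon has covered 19.60/29.5 of its cycle, so θ ≈ 360° × 19.60/29.5 = 239.2°.
Illuminated fraction = (1 − cos 239.2°)/2 = (1 − (-0.512))/2 ≈ 0.756, so 76%.

76%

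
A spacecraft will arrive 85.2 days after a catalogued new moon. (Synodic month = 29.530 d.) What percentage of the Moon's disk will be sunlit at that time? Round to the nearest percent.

Reduce mod P: 85.2 − 2×29.530 = 26.14 d into the current lunation.
Phase angle: θ = 360°·(26.14 d)/(29.530 d) = 318.7°.
cos 318.7° = 0.751, so f = (1 − 0.751)/2 = 0.125, so 12%.

12%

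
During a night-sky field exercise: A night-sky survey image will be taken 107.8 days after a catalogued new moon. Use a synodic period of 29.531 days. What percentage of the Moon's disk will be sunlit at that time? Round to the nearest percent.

79%

107.8 d spans 3 complete synodic months (3 × 29.531 = 88.59 d) plus 19.21 d.
The Moon has covered 19.21/29.531 of its cycle, so θ ≈ 360° × 19.21/29.531 = 234.1°.
Illuminated fraction = (1 − cos 234.1°)/2 = (1 − (-0.586))/2 ≈ 0.793, so 79%.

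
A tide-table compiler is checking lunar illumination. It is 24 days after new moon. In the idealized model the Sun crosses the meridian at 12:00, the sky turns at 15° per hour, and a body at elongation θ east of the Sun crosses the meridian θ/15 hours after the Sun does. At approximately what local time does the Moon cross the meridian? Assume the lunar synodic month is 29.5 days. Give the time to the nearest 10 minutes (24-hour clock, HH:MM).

Elongation θ = 360° × 24/29.5 ≈ 292.9°.
At 15° of sky rotation per hour, 292.9° corresponds to a 19.53 h lag.
12:00 + 19.525 h ≈ 07:32 → 07:30 to the nearest ten minutes.

07:30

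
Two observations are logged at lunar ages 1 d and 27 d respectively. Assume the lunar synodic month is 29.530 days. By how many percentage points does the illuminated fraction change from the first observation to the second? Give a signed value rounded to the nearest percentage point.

+6 percentage points

First observation: θ = 360°·1/29.530 = 12.2°, so f = 0.011.
Second observation: θ = 329.2°, f = 0.071.
Δf = 0.071 − 0.011 = +0.059, i.e. +6 pp.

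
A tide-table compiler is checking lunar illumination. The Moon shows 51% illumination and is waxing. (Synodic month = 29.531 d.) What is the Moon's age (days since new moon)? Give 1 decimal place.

7.5 days

From f = (1 − cos θ)/2: cos θ = 1 − 2×0.51 = -0.020; arccos → 91.1°.
Waxing ⇒ before full, so θ = 91.1°.
At 360°/29.531 d per day, 91.1° corresponds to 7.48 days.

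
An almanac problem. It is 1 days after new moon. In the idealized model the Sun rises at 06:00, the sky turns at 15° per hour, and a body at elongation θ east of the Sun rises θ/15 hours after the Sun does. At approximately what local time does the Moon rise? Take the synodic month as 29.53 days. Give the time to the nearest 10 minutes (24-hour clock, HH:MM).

06:50

Phase angle: θ = 360°·(1 d)/(29.53 d) = 12.2°.
The Moon trails the Sun by θ/15 = 12.2/15 ≈ 0.81 hours.
06:00 + 0.813 h ≈ 06:49 → 06:50 to the nearest ten minutes.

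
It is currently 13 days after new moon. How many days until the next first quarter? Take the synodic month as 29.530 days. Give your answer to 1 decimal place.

23.9 days

First quarter occurs at elongation 90°, i.e. at age 29.530 × 90/360 = 7.383 d.
This lunation's first quarter (7.383 d) has passed, so add one period: 36.913 − 13 = 23.913 days.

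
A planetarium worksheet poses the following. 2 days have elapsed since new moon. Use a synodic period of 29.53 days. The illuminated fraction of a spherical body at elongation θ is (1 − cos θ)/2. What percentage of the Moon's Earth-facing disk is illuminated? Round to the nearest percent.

Elongation θ = 360° × 2/29.53 ≈ 24.4°.
Illuminated fraction = (1 − cos 24.4°)/2 = (1 − 0.911)/2 ≈ 0.045, so 4%.

4%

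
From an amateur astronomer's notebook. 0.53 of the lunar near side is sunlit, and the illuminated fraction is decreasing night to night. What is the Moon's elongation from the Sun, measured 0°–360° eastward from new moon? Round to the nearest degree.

267°

cos θ = 1 − 2f = -0.060, giving a principal value of 93.4°.
Waning ⇒ past full, so θ = 360° − 93.4° = 266.6°.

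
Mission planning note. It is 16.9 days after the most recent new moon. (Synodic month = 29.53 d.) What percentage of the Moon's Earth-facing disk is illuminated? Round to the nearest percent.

Phase angle: θ = 360°·(16.9 d)/(29.53 d) = 206.0°.
Illuminated fraction = (1 − cos 206.0°)/2 = (1 − (-0.899))/2 ≈ 0.949, so 95%.

95%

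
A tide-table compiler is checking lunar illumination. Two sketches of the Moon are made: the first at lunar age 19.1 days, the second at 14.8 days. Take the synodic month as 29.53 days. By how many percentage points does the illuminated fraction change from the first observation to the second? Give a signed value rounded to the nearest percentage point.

θ₁ = 360° × 19.1/29.53 = 232.8°, f₁ = (1 − cos θ₁)/2 = 0.802.
θ₂ = 360° × 14.8/29.53 = 180.4°, f₂ = (1 − cos θ₂)/2 = 1.000.
Change = f₂ − f₁ = +0.198 → +20 percentage points.

+20 percentage points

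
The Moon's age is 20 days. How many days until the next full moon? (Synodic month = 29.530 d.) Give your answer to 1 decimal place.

24.3 days

Full moon is 0.5 of the way through the cycle: age 0.5 × 29.530 = 14.765 d.
This lunation's full moon (14.765 d) has passed, so add one period: 44.295 − 20 = 24.295 days.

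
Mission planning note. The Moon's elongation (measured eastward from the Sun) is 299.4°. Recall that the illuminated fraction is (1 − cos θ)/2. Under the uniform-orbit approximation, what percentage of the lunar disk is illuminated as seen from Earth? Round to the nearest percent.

25%

cos 299.4° = 0.491, so f = (1 − 0.491)/2 = 0.255, i.e. 25%.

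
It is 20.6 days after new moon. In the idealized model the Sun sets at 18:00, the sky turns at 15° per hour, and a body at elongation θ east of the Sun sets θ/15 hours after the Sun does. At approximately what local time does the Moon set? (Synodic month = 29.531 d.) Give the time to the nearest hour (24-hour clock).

11:00

Elongation θ = 360° × 20.6/29.531 ≈ 251.1°.
At 15° of sky rotation per hour, 251.1° corresponds to a 16.74 h lag.
18:00 + 16.74 h ≈ 10:45 → 11:00 to the nearest hour.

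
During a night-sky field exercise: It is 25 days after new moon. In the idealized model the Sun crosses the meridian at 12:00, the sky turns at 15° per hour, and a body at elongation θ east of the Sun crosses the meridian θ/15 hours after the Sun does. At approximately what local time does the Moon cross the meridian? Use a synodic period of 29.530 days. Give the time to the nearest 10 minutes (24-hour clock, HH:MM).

The Moon has covered 25/29.530 of its cycle, so θ ≈ 360° × 25/29.530 = 304.8°.
The Moon trails the Sun by θ/15 = 304.8/15 ≈ 20.32 hours.
12:00 + 20.318 h ≈ 08:19 → 08:20 to the nearest ten minutes.

08:20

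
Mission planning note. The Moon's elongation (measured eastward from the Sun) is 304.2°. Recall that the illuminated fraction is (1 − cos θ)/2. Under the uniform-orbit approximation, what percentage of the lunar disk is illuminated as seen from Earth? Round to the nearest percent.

22%

f = (1 − cos 304.2°)/2 = (1 − 0.562)/2 ≈ 0.219, i.e. 22%.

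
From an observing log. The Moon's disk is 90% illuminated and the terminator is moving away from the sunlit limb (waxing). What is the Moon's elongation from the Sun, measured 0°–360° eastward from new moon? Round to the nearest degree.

From f = (1 − cos θ)/2: cos θ = 1 − 2×0.90 = -0.800; arccos → 143.1°.
The Moon is waxing (0°–180°), so θ = 143.1° directly.

143°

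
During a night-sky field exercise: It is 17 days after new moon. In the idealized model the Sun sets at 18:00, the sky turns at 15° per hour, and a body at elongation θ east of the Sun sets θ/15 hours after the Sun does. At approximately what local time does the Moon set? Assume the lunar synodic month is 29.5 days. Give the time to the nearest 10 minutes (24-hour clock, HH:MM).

07:50

The Moon has covered 17/29.5 of its cycle, so θ ≈ 360° × 17/29.5 = 207.5°.
Delay after the Sun = 207.5° / (15°/h) ≈ 13.83 h.
18:00 + 13.831 h ≈ 07:50 → 07:50 to the nearest ten minutes.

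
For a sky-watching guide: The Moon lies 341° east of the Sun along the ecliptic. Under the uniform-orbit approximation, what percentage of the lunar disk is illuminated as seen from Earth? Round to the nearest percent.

Half-versine of 341°: (1 − 0.946)/2 = 0.027, i.e. 3%.

3%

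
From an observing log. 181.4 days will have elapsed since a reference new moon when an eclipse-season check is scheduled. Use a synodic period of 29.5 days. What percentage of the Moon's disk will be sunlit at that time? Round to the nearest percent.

181.4/29.5 = 6.149 lunations, so 6 complete cycles and 4.40 d into the next.
Elongation θ = 360° × 4.40/29.5 ≈ 53.7°.
Illuminated fraction = (1 − cos 53.7°)/2 = (1 − 0.592)/2 ≈ 0.204, so 20%.

20%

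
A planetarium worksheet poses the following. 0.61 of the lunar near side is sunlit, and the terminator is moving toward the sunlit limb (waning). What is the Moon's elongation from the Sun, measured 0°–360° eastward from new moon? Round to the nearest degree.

cos θ = 1 − 2f = -0.220, giving a principal value of 102.7°.
Waning ⇒ past full, so θ = 360° − 102.7° = 257.3°.

257°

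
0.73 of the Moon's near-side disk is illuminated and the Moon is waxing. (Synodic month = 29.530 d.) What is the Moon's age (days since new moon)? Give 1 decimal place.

Invert f = (1 − cos θ)/2 to get cos θ = 1 − 2(0.73) = -0.460, hence θ₀ = arccos -0.460 = 117.4°.
The Moon is waxing (0°–180°), so θ = 117.4° directly.
Age = 29.530 × 117.4°/360° ≈ 9.63 days.

9.6 days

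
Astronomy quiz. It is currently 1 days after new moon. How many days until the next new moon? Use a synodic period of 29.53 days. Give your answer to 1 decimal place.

The next new moon completes the synodic month: 29.53 − 1 = 28.530 days.

28.5 days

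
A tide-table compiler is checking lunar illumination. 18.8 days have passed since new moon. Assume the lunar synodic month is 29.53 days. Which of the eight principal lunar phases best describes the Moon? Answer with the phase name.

waning gibbous

At 18.8/29.53 of the cycle, θ ≈ 229° — the waning gibbous range.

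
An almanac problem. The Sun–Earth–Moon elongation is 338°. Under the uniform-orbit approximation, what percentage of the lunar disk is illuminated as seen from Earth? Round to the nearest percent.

Half-versine of 338°: (1 − 0.927)/2 = 0.036, i.e. 4%.

4%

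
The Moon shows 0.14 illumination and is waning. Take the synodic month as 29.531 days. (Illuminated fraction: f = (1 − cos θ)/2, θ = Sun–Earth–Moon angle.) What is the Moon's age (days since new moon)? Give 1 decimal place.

From f = (1 − cos θ)/2: cos θ = 1 − 2×0.14 = 0.720; arccos → 43.9°.
Waning ⇒ past full, so θ = 360° − 43.9° = 316.1°.
Age = 29.531 × 316.1°/360° ≈ 25.93 days.

25.9 days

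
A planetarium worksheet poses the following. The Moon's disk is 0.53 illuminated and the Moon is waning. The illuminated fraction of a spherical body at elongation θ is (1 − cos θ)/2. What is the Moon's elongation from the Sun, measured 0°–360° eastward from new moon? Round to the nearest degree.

267°

Invert f = (1 − cos θ)/2 to get cos θ = 1 − 2(0.53) = -0.060, hence θ₀ = arccos -0.060 = 93.4°.
Since the Moon is past full (waning), take the reflex angle: θ = 360° − 93.4° = 266.6°.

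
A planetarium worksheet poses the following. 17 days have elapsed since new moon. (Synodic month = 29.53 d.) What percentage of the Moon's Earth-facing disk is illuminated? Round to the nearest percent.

Elongation θ = 360° × 17/29.53 ≈ 207.2°.
With cos θ = (-0.889), the lit fraction is (1 − (-0.889))/2 ≈ 0.945, so 94%.

94%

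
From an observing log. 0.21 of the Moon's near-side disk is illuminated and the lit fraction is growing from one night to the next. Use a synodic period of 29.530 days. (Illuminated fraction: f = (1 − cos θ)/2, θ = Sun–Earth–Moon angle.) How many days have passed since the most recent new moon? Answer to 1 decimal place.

4.5 days

Invert f = (1 − cos θ)/2 to get cos θ = 1 − 2(0.21) = 0.580, hence θ₀ = arccos 0.580 = 54.5°.
Before full moon the principal value applies: θ = 54.5°.
Age = 29.530 × 54.5°/360° ≈ 4.47 days.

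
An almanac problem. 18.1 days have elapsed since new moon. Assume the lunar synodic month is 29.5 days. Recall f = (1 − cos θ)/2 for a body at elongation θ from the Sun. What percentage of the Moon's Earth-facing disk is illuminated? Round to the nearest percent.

Phase angle: θ = 360°·(18.1 d)/(29.5 d) = 220.9°.
With cos θ = (-0.756), the lit fraction is (1 − (-0.756))/2 ≈ 0.878, so 88%.

88%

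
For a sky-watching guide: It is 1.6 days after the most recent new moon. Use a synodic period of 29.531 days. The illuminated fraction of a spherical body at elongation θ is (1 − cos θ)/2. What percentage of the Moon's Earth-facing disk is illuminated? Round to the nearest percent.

3%

The Moon has covered 1.6/29.531 of its cycle, so θ ≈ 360° × 1.6/29.531 = 19.5°.
Illuminated fraction = (1 − cos 19.5°)/2 = (1 − 0.943)/2 ≈ 0.029, so 3%.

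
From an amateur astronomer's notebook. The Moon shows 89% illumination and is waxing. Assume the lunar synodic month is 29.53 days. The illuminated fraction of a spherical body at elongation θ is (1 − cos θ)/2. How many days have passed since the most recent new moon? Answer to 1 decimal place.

cos θ = 1 − 2f = -0.780, giving a principal value of 141.3°.
The Moon is waxing (0°–180°), so θ = 141.3° directly.
That fraction of the synodic month is 141.3/360 × 29.53 d ≈ 11.59 d.

11.6 days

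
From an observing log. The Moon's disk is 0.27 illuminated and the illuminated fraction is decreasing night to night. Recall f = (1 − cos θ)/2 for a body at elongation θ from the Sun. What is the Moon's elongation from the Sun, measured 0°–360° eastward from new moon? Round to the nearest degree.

297°

From f = (1 − cos θ)/2: cos θ = 1 − 2×0.27 = 0.460; arccos → 62.6°.
Since the Moon is past full (waning), take the reflex angle: θ = 360° − 62.6° = 297.4°.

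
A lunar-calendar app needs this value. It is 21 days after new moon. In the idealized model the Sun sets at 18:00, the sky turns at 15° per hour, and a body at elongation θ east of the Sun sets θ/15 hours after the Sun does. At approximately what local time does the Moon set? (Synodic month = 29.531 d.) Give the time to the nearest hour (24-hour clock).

11:00

Elongation θ = 360° × 21/29.531 ≈ 256.0°.
The Moon trails the Sun by θ/15 = 256.0/15 ≈ 17.07 hours.
18:00 + 17.07 h ≈ 11:04 → 11:00 to the nearest hour.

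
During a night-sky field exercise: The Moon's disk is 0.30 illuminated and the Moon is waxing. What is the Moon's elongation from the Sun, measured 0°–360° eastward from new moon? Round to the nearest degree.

cos θ = 1 − 2f = 0.400, giving a principal value of 66.4°.
Before full moon the principal value applies: θ = 66.4°.

66°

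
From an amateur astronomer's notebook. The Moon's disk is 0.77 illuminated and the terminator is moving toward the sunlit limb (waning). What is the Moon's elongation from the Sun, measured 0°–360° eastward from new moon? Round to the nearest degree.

Invert f = (1 − cos θ)/2 to get cos θ = 1 − 2(0.77) = -0.540, hence θ₀ = arccos -0.540 = 122.7°.
Since the Moon is past full (waning), take the reflex angle: θ = 360° − 122.7° = 237.3°.

237°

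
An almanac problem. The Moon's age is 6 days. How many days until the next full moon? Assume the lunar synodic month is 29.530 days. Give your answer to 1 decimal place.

8.8 days

Full moon is 0.5 of the way through the cycle: age 0.5 × 29.530 = 14.765 d.
That is 14.765 − 6 = 8.765 days ahead.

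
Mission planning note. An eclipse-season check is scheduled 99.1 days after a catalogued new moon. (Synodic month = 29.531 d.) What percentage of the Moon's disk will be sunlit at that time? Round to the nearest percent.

99.1 d spans 3 complete synodic months (3 × 29.531 = 88.59 d) plus 10.51 d.
Phase angle: θ = 360°·(10.51 d)/(29.531 d) = 128.1°.
With cos θ = (-0.617), the lit fraction is (1 − (-0.617))/2 ≈ 0.808, so 81%.

81%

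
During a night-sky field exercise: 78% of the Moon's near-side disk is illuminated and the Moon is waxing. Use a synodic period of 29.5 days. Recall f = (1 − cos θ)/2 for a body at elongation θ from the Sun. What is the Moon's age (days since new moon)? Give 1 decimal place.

10.2 days

Invert f = (1 − cos θ)/2 to get cos θ = 1 − 2(0.78) = -0.560, hence θ₀ = arccos -0.560 = 124.1°.
Waxing ⇒ before full, so θ = 124.1°.
Age = 29.5 × 124.1°/360° ≈ 10.17 days.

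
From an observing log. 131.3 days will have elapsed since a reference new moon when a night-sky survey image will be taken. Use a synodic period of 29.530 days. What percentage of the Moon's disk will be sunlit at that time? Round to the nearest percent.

Reduce mod P: 131.3 − 4×29.530 = 13.18 d into the current lunation.
The Moon has covered 13.18/29.530 of its cycle, so θ ≈ 360° × 13.18/29.530 = 160.7°.
cos 160.7° = (-0.944), so f = (1 − (-0.944))/2 = 0.972, so 97%.

97%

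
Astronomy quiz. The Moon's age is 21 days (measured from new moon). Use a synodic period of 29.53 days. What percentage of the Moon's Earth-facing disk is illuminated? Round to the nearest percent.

Elongation θ = 360° × 21/29.53 ≈ 256.0°.
Illuminated fraction = (1 − cos 256.0°)/2 = (1 − (-0.242))/2 ≈ 0.621, so 62%.

62%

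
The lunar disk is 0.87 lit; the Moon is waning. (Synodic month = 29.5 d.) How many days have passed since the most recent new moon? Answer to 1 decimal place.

From f = (1 − cos θ)/2: cos θ = 1 − 2×0.87 = -0.740; arccos → 137.7°.
Waning ⇒ past full, so θ = 360° − 137.7° = 222.3°.
That fraction of the synodic month is 222.3/360 × 29.5 d ≈ 18.21 d.

18.2 days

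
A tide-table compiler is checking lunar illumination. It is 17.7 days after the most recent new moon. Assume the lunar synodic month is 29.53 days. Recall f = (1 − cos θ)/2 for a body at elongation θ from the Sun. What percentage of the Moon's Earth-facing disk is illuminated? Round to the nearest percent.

Phase angle: θ = 360°·(17.7 d)/(29.53 d) = 215.8°.
With cos θ = (-0.811), the lit fraction is (1 − (-0.811))/2 ≈ 0.906, so 91%.

91%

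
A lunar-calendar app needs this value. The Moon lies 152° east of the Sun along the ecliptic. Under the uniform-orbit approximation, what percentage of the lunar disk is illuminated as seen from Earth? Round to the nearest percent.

Half-versine of 152°: (1 − (-0.883))/2 = 0.941, i.e. 94%.

94%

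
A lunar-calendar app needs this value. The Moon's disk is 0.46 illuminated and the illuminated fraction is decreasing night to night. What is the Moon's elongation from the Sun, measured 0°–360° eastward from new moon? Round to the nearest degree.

From f = (1 − cos θ)/2: cos θ = 1 − 2×0.46 = 0.080; arccos → 85.4°.
Waning ⇒ past full, so θ = 360° − 85.4° = 274.6°.

275°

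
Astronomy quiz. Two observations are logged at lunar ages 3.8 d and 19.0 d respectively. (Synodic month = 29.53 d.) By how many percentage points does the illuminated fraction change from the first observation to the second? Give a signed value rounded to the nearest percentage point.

θ₁ = 360° × 3.8/29.53 = 46.3°, f₁ = (1 − cos θ₁)/2 = 0.155.
θ₂ = 360° × 19.0/29.53 = 231.6°, f₂ = (1 − cos θ₂)/2 = 0.810.
Change = f₂ − f₁ = +0.656 → +66 percentage points.

+66 pp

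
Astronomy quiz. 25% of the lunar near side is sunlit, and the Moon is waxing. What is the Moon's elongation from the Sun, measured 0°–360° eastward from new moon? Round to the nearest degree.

cos θ = 1 − 2f = 0.500, giving a principal value of 60.0°.
Waxing ⇒ before full, so θ = 60.0°.

60°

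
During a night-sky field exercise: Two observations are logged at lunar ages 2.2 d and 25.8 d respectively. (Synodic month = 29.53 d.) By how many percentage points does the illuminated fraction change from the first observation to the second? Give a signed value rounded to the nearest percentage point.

+10 pp

θ₁ = 360° × 2.2/29.53 = 26.8°, f₁ = (1 − cos θ₁)/2 = 0.054.
θ₂ = 360° × 25.8/29.53 = 314.5°, f₂ = (1 − cos θ₂)/2 = 0.149.
Change = f₂ − f₁ = +0.096 → +10 percentage points.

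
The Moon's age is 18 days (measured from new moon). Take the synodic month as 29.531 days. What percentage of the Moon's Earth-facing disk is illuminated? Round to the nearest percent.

Elongation θ = 360° × 18/29.531 ≈ 219.4°.
With cos θ = (-0.772), the lit fraction is (1 − (-0.772))/2 ≈ 0.886, so 89%.

89%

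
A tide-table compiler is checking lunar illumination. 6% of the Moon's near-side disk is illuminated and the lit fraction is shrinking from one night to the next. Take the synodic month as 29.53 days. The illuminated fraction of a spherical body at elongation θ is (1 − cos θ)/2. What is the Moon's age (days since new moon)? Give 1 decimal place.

27.2 days

From f = (1 − cos θ)/2: cos θ = 1 − 2×0.06 = 0.880; arccos → 28.4°.
Waning ⇒ past full, so θ = 360° − 28.4° = 331.6°.
At 360°/29.53 d per day, 331.6° corresponds to 27.20 days.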